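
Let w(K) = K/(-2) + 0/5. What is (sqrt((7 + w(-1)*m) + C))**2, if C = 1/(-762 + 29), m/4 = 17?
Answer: 30052/733 ≈ 40.999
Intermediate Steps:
m = 68 (m = 4*17 = 68)
w(K) = -K/2 (w(K) = K*(-1/2) + 0*(1/5) = -K/2 + 0 = -K/2)
C = -1/733 (C = 1/(-733) = -1/733 ≈ -0.0013643)
(sqrt((7 + w(-1)*m) + C))**2 = (sqrt((7 - 1/2*(-1)*68) - 1/733))**2 = (sqrt((7 + (1/2)*68) - 1/733))**2 = (sqrt((7 + 34) - 1/733))**2 = (sqrt(41 - 1/733))**2 = (sqrt(30052/733))**2 = (2*sqrt(5507029)/733)**2 = 30052/733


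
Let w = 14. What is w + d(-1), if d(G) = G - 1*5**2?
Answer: -12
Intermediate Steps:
d(G) = -25 + G (d(G) = G - 1*25 = G - 25 = -25 + G)
w + d(-1) = 14 + (-25 - 1) = 14 - 26 = -12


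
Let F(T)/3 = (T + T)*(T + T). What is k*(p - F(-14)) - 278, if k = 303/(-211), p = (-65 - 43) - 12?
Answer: 690358/211 ≈ 3271.8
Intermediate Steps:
F(T) = 12*T² (F(T) = 3*((T + T)*(T + T)) = 3*((2*T)*(2*T)) = 3*(4*T²) = 12*T²)
p = -120 (p = -108 - 12 = -120)
k = -303/211 (k = 303*(-1/211) = -303/211 ≈ -1.4360)
k*(p - F(-14)) - 278 = -303*(-120 - 12*(-14)²)/211 - 278 = -303*(-120 - 12*196)/211 - 278 = -303*(-120 - 1*2352)/211 - 278 = -303*(-120 - 2352)/211 - 278 = -303/211*(-2472) - 278 = 749016/211 - 278 = 690358/211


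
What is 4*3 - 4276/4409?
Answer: 48632/4409 ≈ 11.030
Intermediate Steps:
4*3 - 4276/4409 = 12 - 4276/4409 = 48632/4409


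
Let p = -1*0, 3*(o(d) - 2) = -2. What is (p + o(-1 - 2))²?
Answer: 16/9 ≈ 1.7778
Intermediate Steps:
o(d) = 4/3 (o(d) = 2 + (⅓)*(-2) = 2 - ⅔ = 4/3)
p = 0
(p + o(-1 - 2))² = (0 + 4/3)² = (4/3)² = 16/9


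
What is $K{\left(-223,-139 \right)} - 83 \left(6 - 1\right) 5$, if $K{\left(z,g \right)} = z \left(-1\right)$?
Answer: $-1852$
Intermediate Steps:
$K{\left(z,g \right)} = - z$
$K{\left(-223,-139 \right)} - 83 \left(6 - 1\right) 5 = \left(-1\right) \left(-223\right) - 83 \left(6 - 1\right) 5 = 223 - 83 \cdot 5 \cdot 5 = 223 - 83 \cdot 25 = 223 - 2075 = -1852$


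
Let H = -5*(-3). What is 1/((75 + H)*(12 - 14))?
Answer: -1/180 ≈ -0.0055556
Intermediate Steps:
H = 15
1/((75 + H)*(12 - 14)) = 1/((75 + 15)*(12 - 14)) = 1/(90*(-2)) = 1/(-180) = -1/180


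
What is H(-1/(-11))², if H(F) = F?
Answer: 1/121 ≈ 0.0082645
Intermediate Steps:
H(-1/(-11))² = (-1/(-11))² = (-1*(-1/11))² = (1/11)² = 1/121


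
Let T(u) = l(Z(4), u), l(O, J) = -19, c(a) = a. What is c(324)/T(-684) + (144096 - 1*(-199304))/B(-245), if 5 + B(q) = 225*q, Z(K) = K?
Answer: -2438672/104747 ≈ -23.282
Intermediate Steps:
B(q) = -5 + 225*q
T(u) = -19
c(324)/T(-684) + (144096 - 1*(-199304))/B(-245) = 324/(-19) + (144096 - 1*(-199304))/(-5 + 225*(-245)) = 324*(-1/19) + (144096 + 199304)/(-5 - 55125) = -324/19 + 343400/(-55130) = -324/19 + 343400*(-1/55130) = -324/19 - 34340/5513 = -2438672/104747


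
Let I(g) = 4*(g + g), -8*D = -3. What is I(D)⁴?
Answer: 81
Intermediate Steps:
D = 3/8 (D = -⅛*(-3) = 3/8 ≈ 0.37500)
I(g) = 8*g (I(g) = 4*(2*g) = 8*g)
I(D)⁴ = (8*(3/8))⁴ = 3⁴ = 81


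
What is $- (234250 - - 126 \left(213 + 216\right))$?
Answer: $-288304$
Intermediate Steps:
$- (234250 - - 126 \left(213 + 216\right)) = - (234250 - \left(-126\right) 429) = - (234250 - -54054) = - (234250 + 54054) = \left(-1\right) 288304 = -288304$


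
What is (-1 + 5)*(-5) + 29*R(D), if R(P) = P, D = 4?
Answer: 96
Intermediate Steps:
(-1 + 5)*(-5) + 29*R(D) = (-1 + 5)*(-5) + 29*4 = 4*(-5) + 116 = -20 + 116 = 96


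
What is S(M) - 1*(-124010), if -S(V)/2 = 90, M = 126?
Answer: 123830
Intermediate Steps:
S(V) = -180 (S(V) = -2*90 = -180)
S(M) - 1*(-124010) = -180 - 1*(-124010) = -180 + 124010 = 123830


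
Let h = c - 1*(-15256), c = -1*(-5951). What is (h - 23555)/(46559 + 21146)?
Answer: -2348/67705 ≈ -0.034680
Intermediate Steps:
c = 5951
h = 21207 (h = 5951 - 1*(-15256) = 5951 + 15256 = 21207)
(h - 23555)/(46559 + 21146) = (21207 - 23555)/(46559 + 21146) = -2348/67705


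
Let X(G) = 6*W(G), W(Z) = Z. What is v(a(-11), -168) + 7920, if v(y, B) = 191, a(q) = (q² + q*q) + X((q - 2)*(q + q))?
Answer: 8111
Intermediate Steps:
X(G) = 6*G
a(q) = 2*q² + 12*q*(-2 + q) (a(q) = (q² + q*q) + 6*((q - 2)*(q + q)) = (q² + q²) + 6*((-2 + q)*(2*q)) = 2*q² + 6*(2*q*(-2 + q)) = 2*q² + 12*q*(-2 + q))
v(a(-11), -168) + 7920 = 191 + 7920 = 8111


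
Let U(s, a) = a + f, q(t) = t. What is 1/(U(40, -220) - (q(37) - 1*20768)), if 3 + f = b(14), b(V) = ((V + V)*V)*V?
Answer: 1/25996 ≈ 3.8467e-5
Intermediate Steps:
b(V) = 2*V**3 (b(V) = ((2*V)*V)*V = (2*V**2)*V = 2*V**3)
f = 5485 (f = -3 + 2*14**3 = -3 + 2*2744 = -3 + 5488 = 5485)
U(s, a) = 5485 + a (U(s, a) = a + 5485 = 5485 + a)
1/(U(40, -220) - (q(37) - 1*20768)) = 1/((5485 - 220) - (37 - 1*20768)) = 1/(5265 - (37 - 20768)) = 1/(5265 - 1*(-20731)) = 1/(5265 + 20731) = 1/25996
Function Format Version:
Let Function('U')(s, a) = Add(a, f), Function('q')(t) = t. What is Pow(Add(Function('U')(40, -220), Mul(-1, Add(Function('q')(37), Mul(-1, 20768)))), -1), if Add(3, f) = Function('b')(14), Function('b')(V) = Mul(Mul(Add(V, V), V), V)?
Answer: Rational(1, 25996) ≈ 3.8467e-5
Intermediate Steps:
Function('b')(V) = Mul(2, Pow(V, 3)) (Function('b')(V) = Mul(Mul(Mul(2, V), V), V) = Mul(Mul(2, Pow(V, 2)), V) = Mul(2, Pow(V, 3)))
f = 5485 (f = Add(-3, Mul(2, Pow(14, 3))) = Add(-3, Mul(2, 2744)) = Add(-3, 5488) = 5485)
Function('U')(s, a) = Add(5485, a) (Function('U')(s, a) = Add(a, 5485) = Add(5485, a))
Pow(Add(Function('U')(40, -220), Mul(-1, Add(Function('q')(37), Mul(-1, 20768)))), -1) = Pow(Add(Add(5485, -220), Mul(-1, Add(37, Mul(-1, 20768)))), -1) = Pow(Add(5265, Mul(-1, Add(37, -20768))), -1) = Pow(Add(5265, Mul(-1, -20731)), -1) = Pow(Add(5265, 20731), -1) = Pow(25996, -1) = Rational(1, 25996)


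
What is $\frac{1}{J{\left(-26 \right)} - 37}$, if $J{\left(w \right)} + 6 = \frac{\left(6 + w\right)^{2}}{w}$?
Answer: $- \frac{13}{759} \approx -0.017128$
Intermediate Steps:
$J{\left(w \right)} = -6 + \frac{\left(6 + w\right)^{2}}{w}$
$\frac{1}{J{\left(-26 \right)} - 37} = \frac{1}{\left(-6 + \frac{\left(6 - 26\right)^{2}}{-26}\right) - 37} = \frac{1}{\left(-6 - \frac{\left(-20\right)^{2}}{26}\right) - 37} = \frac{1}{\left(-6 - \frac{200}{13}\right) - 37} = \frac{1}{- \frac{278}{13} - 37} = \frac{1}{- \frac{759}{13}} = - \frac{13}{759}$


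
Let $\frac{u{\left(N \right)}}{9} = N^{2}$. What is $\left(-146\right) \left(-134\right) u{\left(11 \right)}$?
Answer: $21305196$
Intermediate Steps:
$u{\left(N \right)} = 9 N^{2}$
$\left(-146\right) \left(-134\right) u{\left(11 \right)} = \left(-146\right) \left(-134\right) 9 \cdot 11^{2} = 19564 \cdot 9 \cdot 121 = 19564 \cdot 1089 = 21305196$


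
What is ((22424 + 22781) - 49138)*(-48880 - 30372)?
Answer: 311698116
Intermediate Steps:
((22424 + 22781) - 49138)*(-48880 - 30372) = (45205 - 49138)*(-79252) = -3933*(-79252) = 311698116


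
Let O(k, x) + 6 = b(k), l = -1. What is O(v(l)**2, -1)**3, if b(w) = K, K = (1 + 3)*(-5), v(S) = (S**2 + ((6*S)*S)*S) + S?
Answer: -17576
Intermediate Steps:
v(S) = S + S**2 + 6*S**3 (v(S) = (S**2 + (6*S**2)*S) + S = (S**2 + 6*S**3) + S = S + S**2 + 6*S**3)
K = -20 (K = 4*(-5) = -20)
b(w) = -20
O(k, x) = -26 (O(k, x) = -6 - 20 = -26)
O(v(l)**2, -1)**3 = (-26)**3 = -17576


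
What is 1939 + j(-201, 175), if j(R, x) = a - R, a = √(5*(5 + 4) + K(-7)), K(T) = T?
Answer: 2140 + √38 ≈ 2146.2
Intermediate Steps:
a = √38 (a = √(5*(5 + 4) - 7) = √(5*9 - 7) = √(45 - 7) = √38 ≈ 6.1644)
j(R, x) = √38 - R
1939 + j(-201, 175) = 1939 + (√38 - 1*(-201)) = 1939 + (√38 + 201) = 1939 + (201 + √38) = 2140 + √38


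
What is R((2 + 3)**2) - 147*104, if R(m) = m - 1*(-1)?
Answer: -15262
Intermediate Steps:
R(m) = 1 + m (R(m) = m + 1 = 1 + m)
R((2 + 3)**2) - 147*104 = (1 + (2 + 3)**2) - 147*104 = (1 + 5**2) - 15288 = (1 + 25) - 15288 = 26 - 15288 = -15262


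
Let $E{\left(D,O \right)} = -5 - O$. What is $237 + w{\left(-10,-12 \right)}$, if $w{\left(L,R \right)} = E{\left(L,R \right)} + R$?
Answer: $232$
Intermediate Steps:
$w{\left(L,R \right)} = -5$ ($w{\left(L,R \right)} = \left(-5 - R\right) + R = -5$)
$237 + w{\left(-10,-12 \right)} = 237 - 5 = 232$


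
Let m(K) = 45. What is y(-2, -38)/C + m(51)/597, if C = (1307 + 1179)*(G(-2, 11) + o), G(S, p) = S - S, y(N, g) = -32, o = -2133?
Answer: 39772969/527612481 ≈ 0.075383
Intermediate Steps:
G(S, p) = 0
C = -5302638 (C = (1307 + 1179)*(0 - 2133) = 2486*(-2133) = -5302638)
y(-2, -38)/C + m(51)/597 = -32/(-5302638) + 45/597 = -32*(-1/5302638) + 45*(1/597) = 16/2651319 + 15/199 = 39772969/527612481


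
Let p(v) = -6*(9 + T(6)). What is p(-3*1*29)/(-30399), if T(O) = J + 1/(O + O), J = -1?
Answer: 97/60798 ≈ 0.0015954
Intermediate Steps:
T(O) = -1 + 1/(2*O) (T(O) = -1 + 1/(O + O) = -1 + 1/(2*O))
p(v) = -97/2 (p(v) = -6*(9 + (1/2 - 1*6)/6) = -6*(9 + (1/2 - 6)/6) = -6*(9 + (1/6)*(-11/2)) = -6*(9 - 11/12) = -6*97/12 = -97/2)
p(-3*1*29)/(-30399) = -97/2/(-30399) = -97/2*(-1/30399) = 97/60798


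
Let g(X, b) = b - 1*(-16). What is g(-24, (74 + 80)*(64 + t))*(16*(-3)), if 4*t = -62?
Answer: -359280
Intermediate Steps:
t = -31/2 (t = (¼)*(-62) = -31/2 ≈ -15.500)
g(X, b) = 16 + b (g(X, b) = b + 16 = 16 + b)
g(-24, (74 + 80)*(64 + t))*(16*(-3)) = (16 + (74 + 80)*(64 - 31/2))*(16*(-3)) = (16 + 154*(97/2))*(-48) = (16 + 7469)*(-48) = 7485*(-48) = -359280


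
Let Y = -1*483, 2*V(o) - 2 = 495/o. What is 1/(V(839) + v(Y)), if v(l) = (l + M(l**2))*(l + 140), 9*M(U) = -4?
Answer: 15102/2504255011 ≈ 6.0305e-6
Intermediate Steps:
V(o) = 1 + 495/(2*o) (V(o) = 1 + (495/o)/2 = 1 + 495/(2*o))
M(U) = -4/9 (M(U) = (1/9)*(-4) = -4/9)
Y = -483
v(l) = (140 + l)*(-4/9 + l) (v(l) = (l - 4/9)*(l + 140) = (-4/9 + l)*(140 + l) = (140 + l)*(-4/9 + l))
1/(V(839) + v(Y)) = 1/((495/2 + 839)/839 + (-560/9 + (-483)**2 + (1256/9)*(-483))) = 1/((1/839)*(2173/2) + (-560/9 + 233289 - 202216/3)) = 1/(2173/1678 + 1492393/9) = 1/(2504255011/15102) = 15102/2504255011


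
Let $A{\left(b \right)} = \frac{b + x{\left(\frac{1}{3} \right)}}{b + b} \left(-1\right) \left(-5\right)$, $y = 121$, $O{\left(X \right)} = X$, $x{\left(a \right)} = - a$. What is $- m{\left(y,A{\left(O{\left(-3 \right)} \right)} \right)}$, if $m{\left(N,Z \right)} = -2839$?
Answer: $2839$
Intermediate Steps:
$A{\left(b \right)} = \frac{5 \left(- \frac{1}{3} + b\right)}{2 b}$ ($A{\left(b \right)} = \frac{b - \frac{1}{3}}{b + b} \left(-1\right) \left(-5\right) = \frac{b - \frac{1}{3}}{2 b} \left(-1\right) \left(-5\right) = \left(b - \frac{1}{3}\right) \frac{1}{2 b} \left(-1\right) \left(-5\right) = \left(- \frac{1}{3} + b\right) \frac{1}{2 b} \left(-1\right) \left(-5\right) = \frac{- \frac{1}{3} + b}{2 b} \left(-1\right) \left(-5\right) = - \frac{- \frac{1}{3} + b}{2 b} \left(-5\right) = \frac{5 \left(- \frac{1}{3} + b\right)}{2 b}$)
$- m{\left(y,A{\left(O{\left(-3 \right)} \right)} \right)} = \left(-1\right) \left(-2839\right) = 2839$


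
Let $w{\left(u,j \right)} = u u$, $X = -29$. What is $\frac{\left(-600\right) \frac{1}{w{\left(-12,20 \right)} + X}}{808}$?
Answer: $- \frac{15}{2323} \approx -0.0064572$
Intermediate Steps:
$w{\left(u,j \right)} = u^{2}$
$\frac{\left(-600\right) \frac{1}{w{\left(-12,20 \right)} + X}}{808} = \frac{\left(-600\right) \frac{1}{\left(-12\right)^{2} - 29}}{808} = - \frac{600}{144 - 29} \cdot \frac{1}{808} = - \frac{600}{115} \cdot \frac{1}{808} = \left(-600\right) \frac{1}{115} \cdot \frac{1}{808} = \left(- \frac{120}{23}\right) \frac{1}{808} = - \frac{15}{2323}$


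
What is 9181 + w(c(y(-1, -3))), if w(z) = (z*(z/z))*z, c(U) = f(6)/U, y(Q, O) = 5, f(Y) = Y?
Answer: 229561/25 ≈ 9182.4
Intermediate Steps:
c(U) = 6/U
w(z) = z**2 (w(z) = (z*1)*z = z*z = z**2)
9181 + w(c(y(-1, -3))) = 9181 + (6/5)**2 = 9181 + 36/25 = 229561/25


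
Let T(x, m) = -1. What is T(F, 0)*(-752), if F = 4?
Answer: 752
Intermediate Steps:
T(F, 0)*(-752) = -1*(-752) = 752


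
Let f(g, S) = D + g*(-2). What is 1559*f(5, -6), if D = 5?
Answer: -7795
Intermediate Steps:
f(g, S) = 5 - 2*g (f(g, S) = 5 + g*(-2) = 5 - 2*g)
1559*f(5, -6) = 1559*(5 - 2*5) = 1559*(5 - 10) = 1559*(-5) = -7795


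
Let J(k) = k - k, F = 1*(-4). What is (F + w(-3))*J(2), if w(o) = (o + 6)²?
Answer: 0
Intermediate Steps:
F = -4
J(k) = 0
w(o) = (6 + o)²
(F + w(-3))*J(2) = (-4 + (6 - 3)²)*0 = (-4 + 3²)*0 = (-4 + 9)*0 = 5*0 = 0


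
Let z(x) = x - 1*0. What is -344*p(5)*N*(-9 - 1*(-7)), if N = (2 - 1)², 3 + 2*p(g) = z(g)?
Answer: 688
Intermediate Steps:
z(x) = x (z(x) = x + 0 = x)
p(g) = -3/2 + g/2
N = 1 (N = 1² = 1)
-344*p(5)*N*(-9 - 1*(-7)) = -344*(-3/2 + (½)*5)*1*(-9 - 1*(-7)) = -344*(-3/2 + 5/2)*1*(-9 + 7) = -344*1*1*(-2) = -344*(-2) = 688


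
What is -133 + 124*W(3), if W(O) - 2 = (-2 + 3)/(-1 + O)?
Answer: 177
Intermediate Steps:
W(O) = 2 + 1/(-1 + O) (W(O) = 2 + (-2 + 3)/(-1 + O) = 2 + 1/(-1 + O))
-133 + 124*W(3) = -133 + 124*((-1 + 2*3)/(-1 + 3)) = -133 + 124*((-1 + 6)/2) = -133 + 124*((1/2)*5) = -133 + 124*(5/2) = -133 + 310 = 177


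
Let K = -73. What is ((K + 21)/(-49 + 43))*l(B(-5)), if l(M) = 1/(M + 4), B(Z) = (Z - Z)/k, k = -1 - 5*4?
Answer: 13/6 ≈ 2.1667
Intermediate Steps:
k = -21 (k = -1 - 20 = -21)
B(Z) = 0 (B(Z) = (Z - Z)/(-21) = 0*(-1/21) = 0)
l(M) = 1/(4 + M)
((K + 21)/(-49 + 43))*l(B(-5)) = ((-73 + 21)/(-49 + 43))/(4 + 0) = -52/(-6)/4 = -52*(-1/6)*(1/4) = (26/3)*(1/4) = 13/6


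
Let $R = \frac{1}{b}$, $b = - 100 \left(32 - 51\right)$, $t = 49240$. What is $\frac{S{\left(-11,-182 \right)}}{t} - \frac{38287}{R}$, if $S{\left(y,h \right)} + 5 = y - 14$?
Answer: $- \frac{358197857203}{4924} \approx -7.2745 \cdot 10^{7}$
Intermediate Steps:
$S{\left(y,h \right)} = -19 + y$ ($S{\left(y,h \right)} = -5 + \left(y - 14\right) = -5 + \left(-14 + y\right) = -19 + y$)
$b = 1900$ ($b = \left(-100\right) \left(-19\right) = 1900$)
$R = \frac{1}{1900} \approx 0.00052632$
$\frac{S{\left(-11,-182 \right)}}{t} - \frac{38287}{R} = \frac{-19 - 11}{49240} - 38287 \frac{1}{\frac{1}{1900}} = \left(-30\right) \frac{1}{49240} - 72745300 = - \frac{3}{4924} - 72745300 = - \frac{358197857203}{4924}$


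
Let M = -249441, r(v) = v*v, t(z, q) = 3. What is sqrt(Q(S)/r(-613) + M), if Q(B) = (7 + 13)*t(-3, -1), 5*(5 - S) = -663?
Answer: 3*I*sqrt(10414688341)/613 ≈ 499.44*I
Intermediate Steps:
S = 688/5 (S = 5 - 1/5*(-663) = 5 + 663/5 = 688/5 ≈ 137.60)
Q(B) = 60 (Q(B) = (7 + 13)*3 = 20*3 = 60)
r(v) = v**2
sqrt(Q(S)/r(-613) + M) = sqrt(60/((-613)**2) - 249441) = sqrt(60/375769 - 249441) = sqrt(-93732195069/375769) = 3*I*sqrt(10414688341)/613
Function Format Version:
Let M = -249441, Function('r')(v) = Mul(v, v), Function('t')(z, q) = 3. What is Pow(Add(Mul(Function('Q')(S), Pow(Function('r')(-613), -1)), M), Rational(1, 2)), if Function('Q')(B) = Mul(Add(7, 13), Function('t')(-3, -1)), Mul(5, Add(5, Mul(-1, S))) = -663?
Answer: Mul(Rational(3, 613), I, Pow(10414688341, Rational(1, 2))) ≈ Mul(499.44, I)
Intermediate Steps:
S = Rational(688, 5) (S = Add(5, Mul(Rational(-1, 5), -663)) = Add(5, Rational(663, 5)) = Rational(688, 5) ≈ 137.60)
Function('Q')(B) = 60 (Function('Q')(B) = Mul(Add(7, 13), 3) = Mul(20, 3) = 60)
Function('r')(v) = Pow(v, 2)
Pow(Add(Mul(Function('Q')(S), Pow(Function('r')(-613), -1)), M), Rational(1, 2)) = Pow(Add(Mul(60, Pow(Pow(-613, 2), -1)), -249441), Rational(1, 2)) = Pow(Add(Mul(60, Pow(375769, -1)), -249441), Rational(1, 2)) = Pow(Add(Mul(60, Rational(1, 375769)), -249441), Rational(1, 2)) = Pow(Add(Rational(60, 375769), -249441), Rational(1, 2)) = Pow(Rational(-93732195069, 375769), Rational(1, 2)) = Mul(Rational(3, 613), I, Pow(10414688341, Rational(1, 2)))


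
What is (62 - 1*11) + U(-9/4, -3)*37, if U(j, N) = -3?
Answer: -60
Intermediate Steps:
(62 - 1*11) + U(-9/4, -3)*37 = (62 - 1*11) - 3*37 = (62 - 11) - 111 = 51 - 111 = -60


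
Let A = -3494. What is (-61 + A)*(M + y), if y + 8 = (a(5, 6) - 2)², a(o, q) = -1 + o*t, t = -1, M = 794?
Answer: -3021750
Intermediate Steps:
a(o, q) = -1 - o (a(o, q) = -1 + o*(-1) = -1 - o)
y = 56 (y = -8 + ((-1 - 1*5) - 2)² = -8 + ((-1 - 5) - 2)² = -8 + (-6 - 2)² = -8 + (-8)² = -8 + 64 = 56)
(-61 + A)*(M + y) = (-61 - 3494)*(794 + 56) = -3555*850 = -3021750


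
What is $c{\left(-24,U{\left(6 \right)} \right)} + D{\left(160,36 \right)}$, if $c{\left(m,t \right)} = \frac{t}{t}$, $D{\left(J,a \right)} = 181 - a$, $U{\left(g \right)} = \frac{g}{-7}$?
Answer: $146$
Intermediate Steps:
$U{\left(g \right)} = - \frac{g}{7}$ ($U{\left(g \right)} = g \left(- \frac{1}{7}\right) = - \frac{g}{7}$)
$c{\left(m,t \right)} = 1$
$c{\left(-24,U{\left(6 \right)} \right)} + D{\left(160,36 \right)} = 1 + \left(181 - 36\right) = 1 + 145 = 146$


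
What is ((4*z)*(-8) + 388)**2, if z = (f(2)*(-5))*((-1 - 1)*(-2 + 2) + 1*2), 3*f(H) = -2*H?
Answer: 13456/9 ≈ 1495.1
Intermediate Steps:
f(H) = -2*H/3 (f(H) = (-2*H)/3 = -2*H/3)
z = 40/3 (z = (-2/3*2*(-5))*((-1 - 1)*(-2 + 2) + 1*2) = (-4/3*(-5))*(-2*0 + 2) = 20*(0 + 2)/3 = (20/3)*2 = 40/3 ≈ 13.333)
((4*z)*(-8) + 388)**2 = ((4*(40/3))*(-8) + 388)**2 = ((160/3)*(-8) + 388)**2 = (-1280/3 + 388)**2 = (-116/3)**2 = 13456/9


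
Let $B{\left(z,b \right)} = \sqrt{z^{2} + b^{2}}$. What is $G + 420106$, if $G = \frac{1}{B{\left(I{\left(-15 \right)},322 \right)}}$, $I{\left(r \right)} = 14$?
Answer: $420106 + \frac{\sqrt{530}}{7420} \approx 4.2011 \cdot 10^{5}$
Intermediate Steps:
$B{\left(z,b \right)} = \sqrt{b^{2} + z^{2}}$
$G = \frac{\sqrt{530}}{7420}$ ($G = \frac{1}{\sqrt{322^{2} + 14^{2}}} = \frac{1}{\sqrt{103684 + 196}} = \frac{1}{\sqrt{103880}} = \frac{1}{14 \sqrt{530}} = \frac{\sqrt{530}}{7420} \approx 0.0031027$)
$G + 420106 = \frac{\sqrt{530}}{7420} + 420106 = 420106 + \frac{\sqrt{530}}{7420}$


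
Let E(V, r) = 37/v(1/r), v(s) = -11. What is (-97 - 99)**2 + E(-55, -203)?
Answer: 422539/11 ≈ 38413.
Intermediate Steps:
E(V, r) = -37/11 (E(V, r) = 37/(-11) = 37*(-1/11) = -37/11)
(-97 - 99)**2 + E(-55, -203) = (-97 - 99)**2 - 37/11 = (-196)**2 - 37/11 = 38416 - 37/11 = 422539/11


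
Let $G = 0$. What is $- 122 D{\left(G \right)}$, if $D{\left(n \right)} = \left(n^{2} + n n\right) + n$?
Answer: $0$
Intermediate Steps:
$D{\left(n \right)} = n + 2 n^{2}$ ($D{\left(n \right)} = \left(n^{2} + n^{2}\right) + n = 2 n^{2} + n = n + 2 n^{2}$)
$- 122 D{\left(G \right)} = - 122 \cdot 0 \left(1 + 2 \cdot 0\right) = - 122 \cdot 0 \left(1 + 0\right) = - 122 \cdot 0 \cdot 1 = \left(-122\right) 0 = 0$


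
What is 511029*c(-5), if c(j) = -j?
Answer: 2555145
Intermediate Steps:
511029*c(-5) = 511029*(-1*(-5)) = 511029*5 = 2555145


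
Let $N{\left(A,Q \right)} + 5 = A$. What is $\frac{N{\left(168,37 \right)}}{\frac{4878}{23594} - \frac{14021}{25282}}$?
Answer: $- \frac{48615035902}{103742939} \approx -468.61$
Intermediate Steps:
$N{\left(A,Q \right)} = -5 + A$
$\frac{N{\left(168,37 \right)}}{\frac{4878}{23594} - \frac{14021}{25282}} = \frac{-5 + 168}{\frac{4878}{23594} - \frac{14021}{25282}} = \frac{163}{4878 \cdot \frac{1}{23594} - \frac{14021}{25282}} = \frac{163}{\frac{2439}{11797} - \frac{14021}{25282}} = \frac{163}{- \frac{103742939}{298251754}} = 163 \left(- \frac{298251754}{103742939}\right) = - \frac{48615035902}{103742939}$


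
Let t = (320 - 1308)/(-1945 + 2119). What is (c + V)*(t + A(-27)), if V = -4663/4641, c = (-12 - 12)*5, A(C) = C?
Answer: 1596580469/403767 ≈ 3954.2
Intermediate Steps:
t = -494/87 (t = -988/174 = -988*1/174 = -494/87 ≈ -5.6782)
c = -120 (c = -24*5 = -120)
V = -4663/4641 (V = -4663*1/4641 = -4663/4641 ≈ -1.0047)
(c + V)*(t + A(-27)) = (-120 - 4663/4641)*(-494/87 - 27) = -561583/4641*(-2843/87) = 1596580469/403767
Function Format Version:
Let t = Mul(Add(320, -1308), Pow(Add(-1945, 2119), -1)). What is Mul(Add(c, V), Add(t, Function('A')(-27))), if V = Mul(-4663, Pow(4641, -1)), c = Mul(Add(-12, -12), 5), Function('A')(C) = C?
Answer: Rational(1596580469, 403767) ≈ 3954.2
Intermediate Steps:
t = Rational(-494, 87) (t = Mul(-988, Pow(174, -1)) = Mul(-988, Rational(1, 174)) = Rational(-494, 87) ≈ -5.6782)
c = -120 (c = Mul(-24, 5) = -120)
V = Rational(-4663, 4641) (V = Mul(-4663, Rational(1, 4641)) = Rational(-4663, 4641) ≈ -1.0047)
Mul(Add(c, V), Add(t, Function('A')(-27))) = Mul(Add(-120, Rational(-4663, 4641)), Add(Rational(-494, 87), -27)) = Mul(Rational(-561583, 4641), Rational(-2843, 87)) = Rational(1596580469, 403767)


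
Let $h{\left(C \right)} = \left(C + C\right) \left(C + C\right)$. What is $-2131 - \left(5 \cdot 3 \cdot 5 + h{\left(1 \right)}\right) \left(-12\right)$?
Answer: $-1183$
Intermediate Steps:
$h{\left(C \right)} = 4 C^{2}$ ($h{\left(C \right)} = 2 C 2 C = 4 C^{2}$)
$-2131 - \left(5 \cdot 3 \cdot 5 + h{\left(1 \right)}\right) \left(-12\right) = -2131 - \left(5 \cdot 3 \cdot 5 + 4 \cdot 1^{2}\right) \left(-12\right) = -2131 - \left(15 \cdot 5 + 4 \cdot 1\right) \left(-12\right) = -2131 - \left(75 + 4\right) \left(-12\right) = -2131 - 79 \left(-12\right) = -2131 - -948 = -2131 + 948 = -1183$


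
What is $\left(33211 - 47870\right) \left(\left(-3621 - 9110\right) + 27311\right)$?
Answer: $-213728220$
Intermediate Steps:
$\left(33211 - 47870\right) \left(\left(-3621 - 9110\right) + 27311\right) = - 14659 \left(\left(-3621 - 9110\right) + 27311\right) = - 14659 \left(-12731 + 27311\right) = \left(-14659\right) 14580 = -213728220$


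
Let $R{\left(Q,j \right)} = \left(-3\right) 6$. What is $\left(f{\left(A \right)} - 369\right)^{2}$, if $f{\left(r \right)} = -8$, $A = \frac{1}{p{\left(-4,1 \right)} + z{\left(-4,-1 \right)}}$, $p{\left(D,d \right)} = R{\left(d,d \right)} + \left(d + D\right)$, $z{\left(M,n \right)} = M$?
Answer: $142129$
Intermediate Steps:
$R{\left(Q,j \right)} = -18$
$p{\left(D,d \right)} = -18 + D + d$ ($p{\left(D,d \right)} = -18 + \left(d + D\right) = -18 + \left(D + d\right) = -18 + D + d$)
$A = - \frac{1}{25}$ ($A = \frac{1}{\left(-18 - 4 + 1\right) - 4} = \frac{1}{-21 - 4} = \frac{1}{-25} = - \frac{1}{25} \approx -0.04$)
$\left(f{\left(A \right)} - 369\right)^{2} = \left(-8 - 369\right)^{2} = \left(-377\right)^{2} = 142129$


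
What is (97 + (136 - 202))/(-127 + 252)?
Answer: 31/125 ≈ 0.24800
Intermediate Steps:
(97 + (136 - 202))/(-127 + 252) = (97 - 66)/125 = 31*(1/125) = 31/125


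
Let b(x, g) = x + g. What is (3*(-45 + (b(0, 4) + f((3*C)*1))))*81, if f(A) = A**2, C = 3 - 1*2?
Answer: -7776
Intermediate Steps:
C = 1 (C = 3 - 2 = 1)
b(x, g) = g + x
(3*(-45 + (b(0, 4) + f((3*C)*1))))*81 = (3*(-45 + ((4 + 0) + ((3*1)*1)**2)))*81 = (3*(-45 + (4 + (3*1)**2)))*81 = (3*(-45 + (4 + 3**2)))*81 = (3*(-45 + (4 + 9)))*81 = (3*(-45 + 13))*81 = (3*(-32))*81 = -96*81 = -7776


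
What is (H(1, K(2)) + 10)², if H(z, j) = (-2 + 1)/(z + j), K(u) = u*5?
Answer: 11881/121 ≈ 98.190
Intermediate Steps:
K(u) = 5*u
H(z, j) = -1/(j + z)
(H(1, K(2)) + 10)² = (-1/(5*2 + 1) + 10)² = (-1/(10 + 1) + 10)² = (-1/11 + 10)² = (109/11)² = 11881/121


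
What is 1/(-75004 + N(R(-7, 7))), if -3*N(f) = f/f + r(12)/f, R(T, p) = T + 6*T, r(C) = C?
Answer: -147/11025625 ≈ -1.3333e-5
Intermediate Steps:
R(T, p) = 7*T
N(f) = -⅓ - 4/f (N(f) = -(f/f + 12/f)/3 = -(1 + 12/f)/3 = -⅓ - 4/f)
1/(-75004 + N(R(-7, 7))) = 1/(-75004 + (-12 - 7*(-7))/(3*((7*(-7))))) = 1/(-75004 + (⅓)*(-12 - 1*(-49))/(-49)) = 1/(-75004 + (⅓)*(-1/49)*(-12 + 49)) = 1/(-75004 + (⅓)*(-1/49)*37) = 1/(-75004 - 37/147) = 1/(-11025625/147) = -147/11025625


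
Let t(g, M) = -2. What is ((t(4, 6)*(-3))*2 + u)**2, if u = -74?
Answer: 3844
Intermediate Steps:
((t(4, 6)*(-3))*2 + u)**2 = (-2*(-3)*2 - 74)**2 = (6*2 - 74)**2 = (12 - 74)**2 = (-62)**2 = 3844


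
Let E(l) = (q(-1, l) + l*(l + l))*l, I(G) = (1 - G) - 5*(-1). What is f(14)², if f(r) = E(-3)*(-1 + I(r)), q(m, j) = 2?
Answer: 291600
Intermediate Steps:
I(G) = 6 - G (I(G) = (1 - G) + 5 = 6 - G)
E(l) = l*(2 + 2*l²) (E(l) = (2 + l*(l + l))*l = (2 + l*(2*l))*l = (2 + 2*l²)*l = l*(2 + 2*l²))
f(r) = -300 + 60*r (f(r) = (2*(-3)*(1 + (-3)²))*(-1 + (6 - r)) = (2*(-3)*(1 + 9))*(5 - r) = (2*(-3)*10)*(5 - r) = -60*(5 - r) = -300 + 60*r)
f(14)² = (-300 + 60*14)² = (-300 + 840)² = 540² = 291600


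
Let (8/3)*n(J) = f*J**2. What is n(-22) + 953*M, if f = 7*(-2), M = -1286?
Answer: -1228099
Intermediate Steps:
f = -14
n(J) = -21*J**2/4 (n(J) = 3*(-14*J**2)/8 = -21*J**2/4)
n(-22) + 953*M = -21/4*(-22)**2 + 953*(-1286) = -21/4*484 - 1225558 = -2541 - 1225558 = -1228099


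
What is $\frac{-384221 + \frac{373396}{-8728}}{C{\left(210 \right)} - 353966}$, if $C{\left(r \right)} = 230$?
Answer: $\frac{93162619}{85761328} \approx 1.0863$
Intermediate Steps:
$\frac{-384221 + \frac{373396}{-8728}}{C{\left(210 \right)} - 353966} = \frac{-384221 + \frac{373396}{-8728}}{230 - 353966} = \frac{-384221 + 373396 \left(- \frac{1}{8728}\right)}{-353736} = \left(-384221 - \frac{93349}{2182}\right) \left(- \frac{1}{353736}\right) = \left(- \frac{838463571}{2182}\right) \left(- \frac{1}{353736}\right) = \frac{93162619}{85761328}$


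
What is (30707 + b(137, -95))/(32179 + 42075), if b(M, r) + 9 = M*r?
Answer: 17683/74254 ≈ 0.23814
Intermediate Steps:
b(M, r) = -9 + M*r
(30707 + b(137, -95))/(32179 + 42075) = (30707 + (-9 + 137*(-95)))/(32179 + 42075) = (30707 + (-9 - 13015))/74254 = (30707 - 13024)*(1/74254) = 17683*(1/74254) = 17683/74254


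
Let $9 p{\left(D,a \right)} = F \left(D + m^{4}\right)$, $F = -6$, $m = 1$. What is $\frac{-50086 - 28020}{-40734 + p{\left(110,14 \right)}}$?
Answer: $\frac{39053}{20404} \approx 1.914$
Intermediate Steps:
$p{\left(D,a \right)} = - \frac{2}{3} - \frac{2 D}{3}$ ($p{\left(D,a \right)} = \frac{\left(-6\right) \left(D + 1^{4}\right)}{9} = \frac{\left(-6\right) \left(D + 1\right)}{9} = \frac{\left(-6\right) \left(1 + D\right)}{9} = \frac{-6 - 6 D}{9} = - \frac{2}{3} - \frac{2 D}{3}$)
$\frac{-50086 - 28020}{-40734 + p{\left(110,14 \right)}} = \frac{-50086 - 28020}{-40734 - 74} = - \frac{78106}{-40734 - 74} = - \frac{78106}{-40808} = \left(-78106\right) \left(- \frac{1}{40808}\right) = \frac{39053}{20404}$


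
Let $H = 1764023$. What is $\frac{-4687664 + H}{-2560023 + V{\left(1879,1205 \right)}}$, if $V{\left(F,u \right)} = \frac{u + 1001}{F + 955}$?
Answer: $\frac{4142799297}{3627551488} \approx 1.142$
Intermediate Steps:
$V{\left(F,u \right)} = \frac{1001 + u}{955 + F}$
$\frac{-4687664 + H}{-2560023 + V{\left(1879,1205 \right)}} = \frac{-4687664 + 1764023}{-2560023 + \frac{1001 + 1205}{955 + 1879}} = - \frac{2923641}{-2560023 + \frac{1}{2834} \cdot 2206} = - \frac{2923641}{-2560023 + \frac{1103}{1417}} = - \frac{2923641}{- \frac{3627551488}{1417}} = \left(-2923641\right) \left(- \frac{1417}{3627551488}\right) = \frac{4142799297}{3627551488}$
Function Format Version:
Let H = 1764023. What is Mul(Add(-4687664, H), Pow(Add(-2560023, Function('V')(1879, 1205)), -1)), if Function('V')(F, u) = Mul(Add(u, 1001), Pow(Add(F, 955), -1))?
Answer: Rational(4142799297, 3627551488) ≈ 1.1420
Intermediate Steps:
Function('V')(F, u) = Mul(Pow(Add(955, F), -1), Add(1001, u)) (Function('V')(F, u) = Mul(Add(1001, u), Pow(Add(955, F), -1)) = Mul(Pow(Add(955, F), -1), Add(1001, u)))
Mul(Add(-4687664, H), Pow(Add(-2560023, Function('V')(1879, 1205)), -1)) = Mul(Add(-4687664, 1764023), Pow(Add(-2560023, Mul(Pow(Add(955, 1879), -1), Add(1001, 1205))), -1)) = Mul(-2923641, Pow(Add(-2560023, Mul(Pow(2834, -1), 2206)), -1)) = Mul(-2923641, Pow(Add(-2560023, Mul(Rational(1, 2834), 2206)), -1)) = Mul(-2923641, Pow(Add(-2560023, Rational(1103, 1417)), -1)) = Mul(-2923641, Pow(Rational(-3627551488, 1417), -1)) = Mul(-2923641, Rational(-1417, 3627551488)) = Rational(4142799297, 3627551488)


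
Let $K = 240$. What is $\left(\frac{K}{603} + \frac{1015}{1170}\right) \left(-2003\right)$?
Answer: $- \frac{39741523}{15678} \approx -2534.9$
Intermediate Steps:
$\left(\frac{K}{603} + \frac{1015}{1170}\right) \left(-2003\right) = \left(\frac{240}{603} + \frac{1015}{1170}\right) \left(-2003\right) = \left(240 \cdot \frac{1}{603} + 1015 \cdot \frac{1}{1170}\right) \left(-2003\right) = \left(\frac{80}{201} + \frac{203}{234}\right) \left(-2003\right) = \frac{19841}{15678} \left(-2003\right) = - \frac{39741523}{15678}$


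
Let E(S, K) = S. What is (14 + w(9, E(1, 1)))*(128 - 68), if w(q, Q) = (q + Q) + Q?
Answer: 1500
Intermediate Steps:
w(q, Q) = q + 2*Q (w(q, Q) = (Q + q) + Q = q + 2*Q)
(14 + w(9, E(1, 1)))*(128 - 68) = (14 + (9 + 2*1))*(128 - 68) = (14 + (9 + 2))*60 = (14 + 11)*60 = 25*60 = 1500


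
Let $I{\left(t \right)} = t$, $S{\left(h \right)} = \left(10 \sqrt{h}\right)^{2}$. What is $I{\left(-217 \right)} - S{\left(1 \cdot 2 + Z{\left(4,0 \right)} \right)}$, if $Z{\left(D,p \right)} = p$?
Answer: $-417$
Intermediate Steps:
$S{\left(h \right)} = 100 h$
$I{\left(-217 \right)} - S{\left(1 \cdot 2 + Z{\left(4,0 \right)} \right)} = -217 - 100 \left(1 \cdot 2 + 0\right) = -217 - 100 \left(2 + 0\right) = -217 - 100 \cdot 2 = -217 - 200 = -417$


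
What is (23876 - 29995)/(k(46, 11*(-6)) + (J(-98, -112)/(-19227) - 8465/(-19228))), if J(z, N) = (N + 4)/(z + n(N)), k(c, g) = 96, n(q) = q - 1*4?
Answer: -80684222048716/1271646330235 ≈ -63.449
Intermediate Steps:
n(q) = -4 + q (n(q) = q - 4 = -4 + q)
J(z, N) = (4 + N)/(-4 + N + z) (J(z, N) = (N + 4)/(z + (-4 + N)) = (4 + N)/(-4 + N + z))
(23876 - 29995)/(k(46, 11*(-6)) + (J(-98, -112)/(-19227) - 8465/(-19228))) = (23876 - 29995)/(96 + (((4 - 112)/(-4 - 112 - 98))/(-19227) - 8465/(-19228))) = -6119/(96 + ((-108/(-214))*(-1/19227) - 8465*(-1/19228))) = -6119/(96 + (-1/214*(-108)*(-1/19227) + 8465/19228)) = -6119/(96 + ((54/107)*(-1/19227) + 8465/19228)) = -6119/(96 + (-18/685763 + 8465/19228)) = -6119/(96 + 5804637691/13185850964) = -6119/1271646330235/13185850964 = -6119*13185850964/1271646330235 = -80684222048716/1271646330235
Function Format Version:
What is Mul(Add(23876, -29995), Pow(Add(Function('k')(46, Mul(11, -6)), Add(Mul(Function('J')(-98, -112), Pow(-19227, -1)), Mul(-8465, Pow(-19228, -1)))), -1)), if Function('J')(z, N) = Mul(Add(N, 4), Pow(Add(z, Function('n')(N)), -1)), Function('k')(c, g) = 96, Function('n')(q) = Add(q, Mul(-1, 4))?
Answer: Rational(-80684222048716, 1271646330235) ≈ -63.449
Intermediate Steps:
Function('n')(q) = Add(-4, q) (Function('n')(q) = Add(q, -4) = Add(-4, q))
Function('J')(z, N) = Mul(Pow(Add(-4, N, z), -1), Add(4, N)) (Function('J')(z, N) = Mul(Add(N, 4), Pow(Add(z, Add(-4, N)), -1)) = Mul(Add(4, N), Pow(Add(-4, N, z), -1)) = Mul(Pow(Add(-4, N, z), -1), Add(4, N)))
Mul(Add(23876, -29995), Pow(Add(Function('k')(46, Mul(11, -6)), Add(Mul(Function('J')(-98, -112), Pow(-19227, -1)), Mul(-8465, Pow(-19228, -1)))), -1)) = Mul(Add(23876, -29995), Pow(Add(96, Add(Mul(Mul(Pow(Add(-4, -112, -98), -1), Add(4, -112)), Pow(-19227, -1)), Mul(-8465, Pow(-19228, -1)))), -1)) = Mul(-6119, Pow(Add(96, Add(Mul(Mul(Pow(-214, -1), -108), Rational(-1, 19227)), Mul(-8465, Rational(-1, 19228)))), -1)) = Mul(-6119, Pow(Add(96, Add(Mul(Mul(Rational(-1, 214), -108), Rational(-1, 19227)), Rational(8465, 19228))), -1)) = Mul(-6119, Pow(Add(96, Add(Mul(Rational(54, 107), Rational(-1, 19227)), Rational(8465, 19228))), -1)) = Mul(-6119, Pow(Add(96, Add(Rational(-18, 685763), Rational(8465, 19228))), -1)) = Mul(-6119, Pow(Add(96, Rational(5804637691, 13185850964)), -1)) = Mul(-6119, Pow(Rational(1271646330235, 13185850964), -1)) = Mul(-6119, Rational(13185850964, 1271646330235)) = Rational(-80684222048716, 1271646330235)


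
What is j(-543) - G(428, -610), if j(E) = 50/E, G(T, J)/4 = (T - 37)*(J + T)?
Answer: 154563814/543 ≈ 2.8465e+5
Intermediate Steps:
G(T, J) = 4*(-37 + T)*(J + T) (G(T, J) = 4*((T - 37)*(J + T)) = 4*((-37 + T)*(J + T)) = 4*(-37 + T)*(J + T))
j(-543) - G(428, -610) = 50/(-543) - (-148*(-610) - 148*428 + 4*428² + 4*(-610)*428) = 50*(-1/543) - (90280 - 63344 + 4*183184 - 1044320) = -50/543 - (90280 - 63344 + 732736 - 1044320) = -50/543 - 1*(-284648) = -50/543 + 284648 = 154563814/543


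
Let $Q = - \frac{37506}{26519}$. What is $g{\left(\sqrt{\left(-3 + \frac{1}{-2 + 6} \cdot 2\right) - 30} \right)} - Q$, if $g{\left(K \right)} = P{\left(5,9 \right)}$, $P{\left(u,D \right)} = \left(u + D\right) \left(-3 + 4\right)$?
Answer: $\frac{408772}{26519} \approx 15.414$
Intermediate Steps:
$P{\left(u,D \right)} = D + u$ ($P{\left(u,D \right)} = \left(D + u\right) 1 = D + u$)
$g{\left(K \right)} = 14$ ($g{\left(K \right)} = 9 + 5 = 14$)
$Q = - \frac{37506}{26519}$ ($Q = \left(-37506\right) \frac{1}{26519} = - \frac{37506}{26519} \approx -1.4143$)
$g{\left(\sqrt{\left(-3 + \frac{1}{-2 + 6} \cdot 2\right) - 30} \right)} - Q = 14 - - \frac{37506}{26519} = 14 + \frac{37506}{26519} = \frac{408772}{26519}$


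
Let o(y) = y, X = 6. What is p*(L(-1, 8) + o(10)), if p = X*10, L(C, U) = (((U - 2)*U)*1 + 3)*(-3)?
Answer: -8580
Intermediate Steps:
L(C, U) = -9 - 3*U*(-2 + U) (L(C, U) = (((-2 + U)*U)*1 + 3)*(-3) = ((U*(-2 + U))*1 + 3)*(-3) = (U*(-2 + U) + 3)*(-3) = (3 + U*(-2 + U))*(-3) = -9 - 3*U*(-2 + U))
p = 60 (p = 6*10 = 60)
p*(L(-1, 8) + o(10)) = 60*((-9 - 3*8² + 6*8) + 10) = 60*((-9 - 3*64 + 48) + 10) = 60*((-9 - 192 + 48) + 10) = 60*(-153 + 10) = 60*(-143) = -8580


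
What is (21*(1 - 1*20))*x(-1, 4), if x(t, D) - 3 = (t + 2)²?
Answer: -1596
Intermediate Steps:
x(t, D) = 3 + (2 + t)² (x(t, D) = 3 + (t + 2)² = 3 + (2 + t)²)
(21*(1 - 1*20))*x(-1, 4) = (21*(1 - 1*20))*(3 + (2 - 1)²) = (21*(1 - 20))*(3 + 1²) = (21*(-19))*(3 + 1) = -399*4 = -1596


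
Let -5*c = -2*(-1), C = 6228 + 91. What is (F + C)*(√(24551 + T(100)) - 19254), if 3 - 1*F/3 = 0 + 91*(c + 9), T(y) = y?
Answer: -383173854/5 + 59703*√2739/5 ≈ -7.6010e+7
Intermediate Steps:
C = 6319
c = -⅖ (c = -(-2)*(-1)/5 = -⅕*2 = -⅖ ≈ -0.40000)
F = -11694/5 (F = 9 - 3*(0 + 91*(-⅖ + 9)) = 9 - 3*(0 + 91*(43/5)) = 9 - 3*(0 + 3913/5) = 9 - 3*3913/5 = 9 - 11739/5 = -11694/5 ≈ -2338.8)
(F + C)*(√(24551 + T(100)) - 19254) = (-11694/5 + 6319)*(√(24551 + 100) - 19254) = 19901*(√24651 - 19254)/5 = 19901*(3*√2739 - 19254)/5 = 19901*(-19254 + 3*√2739)/5 = -383173854/5 + 59703*√2739/5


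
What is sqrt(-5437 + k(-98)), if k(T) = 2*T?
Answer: I*sqrt(5633) ≈ 75.053*I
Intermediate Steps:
sqrt(-5437 + k(-98)) = sqrt(-5437 + 2*(-98)) = sqrt(-5437 - 196) = sqrt(-5633) = I*sqrt(5633)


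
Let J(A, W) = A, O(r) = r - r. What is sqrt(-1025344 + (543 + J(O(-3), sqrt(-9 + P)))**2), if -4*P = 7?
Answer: I*sqrt(730495) ≈ 854.69*I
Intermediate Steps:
O(r) = 0
P = -7/4 (P = -1/4*7 = -7/4 ≈ -1.7500)
sqrt(-1025344 + (543 + J(O(-3), sqrt(-9 + P)))**2) = sqrt(-1025344 + (543 + 0)**2) = sqrt(-1025344 + 543**2) = sqrt(-1025344 + 294849) = sqrt(-730495) = I*sqrt(730495)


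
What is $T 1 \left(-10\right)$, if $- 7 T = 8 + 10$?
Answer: $\frac{180}{7} \approx 25.714$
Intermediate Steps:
$T = - \frac{18}{7}$ ($T = - \frac{8 + 10}{7} = \left(- \frac{1}{7}\right) 18 = - \frac{18}{7} \approx -2.5714$)
$T 1 \left(-10\right) = \left(- \frac{18}{7}\right) 1 \left(-10\right) = \left(- \frac{18}{7}\right) \left(-10\right) = \frac{180}{7}$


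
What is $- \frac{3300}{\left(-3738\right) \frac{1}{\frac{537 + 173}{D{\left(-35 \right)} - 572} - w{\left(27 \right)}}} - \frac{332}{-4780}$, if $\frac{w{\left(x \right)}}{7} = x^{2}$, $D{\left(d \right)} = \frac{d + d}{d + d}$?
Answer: $- \frac{1915540715911}{425100935} \approx -4506.1$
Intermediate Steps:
$D{\left(d \right)} = 1$ ($D{\left(d \right)} = \frac{2 d}{2 d} = 2 d \frac{1}{2 d} = 1$)
$w{\left(x \right)} = 7 x^{2}$
$- \frac{3300}{\left(-3738\right) \frac{1}{\frac{537 + 173}{D{\left(-35 \right)} - 572} - w{\left(27 \right)}}} - \frac{332}{-4780} = - \frac{3300}{\left(-3738\right) \frac{1}{\frac{537 + 173}{1 - 572} - 7 \cdot 27^{2}}} - \frac{332}{-4780} = - \frac{3300}{\left(-3738\right) \frac{1}{\frac{710}{-571} - 7 \cdot 729}} - - \frac{83}{1195} = - \frac{3300}{\left(-3738\right) \frac{1}{710 \left(- \frac{1}{571}\right) - 5103}} + \frac{83}{1195} = - \frac{3300}{\left(-3738\right) \frac{1}{- \frac{710}{571} - 5103}} + \frac{83}{1195} = - \frac{3300}{\left(-3738\right) \frac{1}{- \frac{2914523}{571}}} + \frac{83}{1195} = - \frac{3300}{\left(-3738\right) \left(- \frac{571}{2914523}\right)} + \frac{83}{1195} = - \frac{3300}{\frac{2134398}{2914523}} + \frac{83}{1195} = \left(-3300\right) \frac{2914523}{2134398} + \frac{83}{1195} = - \frac{1602987650}{355733} + \frac{83}{1195} = - \frac{1915540715911}{425100935}$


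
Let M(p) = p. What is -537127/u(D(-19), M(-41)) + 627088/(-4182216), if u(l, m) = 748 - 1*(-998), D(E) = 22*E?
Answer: -93644834545/304256214 ≈ -307.78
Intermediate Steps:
u(l, m) = 1746 (u(l, m) = 748 + 998 = 1746)
-537127/u(D(-19), M(-41)) + 627088/(-4182216) = -537127/1746 + 627088/(-4182216) = -537127*1/1746 + 627088*(-1/4182216) = -537127/1746 - 78386/522777 = -93644834545/304256214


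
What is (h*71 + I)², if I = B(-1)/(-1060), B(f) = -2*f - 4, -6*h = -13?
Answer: 14957045401/632025 ≈ 23665.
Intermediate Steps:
h = 13/6 (h = -⅙*(-13) = 13/6 ≈ 2.1667)
B(f) = -4 - 2*f
I = 1/530 (I = (-4 - 2*(-1))/(-1060) = (-4 + 2)*(-1/1060) = -2*(-1/1060) = 1/530 ≈ 0.0018868)
(h*71 + I)² = ((13/6)*71 + 1/530)² = (923/6 + 1/530)² = (122299/795)² = 14957045401/632025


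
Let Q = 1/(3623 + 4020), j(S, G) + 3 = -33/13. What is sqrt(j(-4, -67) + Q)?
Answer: I*sqrt(54675568597)/99359 ≈ 2.3534*I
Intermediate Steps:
j(S, G) = -72/13 (j(S, G) = -3 - 33/13 = -72/13)
Q = 1/7643 ≈ 0.00013084
sqrt(j(-4, -67) + Q) = sqrt(-72/13 + 1/7643) = sqrt(-550283/99359) = I*sqrt(54675568597)/99359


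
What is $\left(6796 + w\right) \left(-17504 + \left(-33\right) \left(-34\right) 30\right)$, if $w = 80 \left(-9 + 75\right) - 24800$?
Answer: $-205568944$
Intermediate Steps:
$w = -19520$ ($w = 80 \cdot 66 - 24800 = 5280 - 24800 = -19520$)
$\left(6796 + w\right) \left(-17504 + \left(-33\right) \left(-34\right) 30\right) = \left(6796 - 19520\right) \left(-17504 + \left(-33\right) \left(-34\right) 30\right) = - 12724 \left(-17504 + 1122 \cdot 30\right) = - 12724 \left(-17504 + 33660\right) = \left(-12724\right) 16156 = -205568944$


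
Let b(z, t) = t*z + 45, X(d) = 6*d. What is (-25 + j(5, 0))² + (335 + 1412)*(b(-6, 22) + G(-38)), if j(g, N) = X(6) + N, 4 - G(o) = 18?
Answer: -176326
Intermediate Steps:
G(o) = -14 (G(o) = 4 - 1*18 = 4 - 18 = -14)
j(g, N) = 36 + N (j(g, N) = 6*6 + N = 36 + N)
b(z, t) = 45 + t*z
(-25 + j(5, 0))² + (335 + 1412)*(b(-6, 22) + G(-38)) = (-25 + (36 + 0))² + (335 + 1412)*((45 + 22*(-6)) - 14) = (-25 + 36)² + 1747*((45 - 132) - 14) = 11² + 1747*(-87 - 14) = 121 + 1747*(-101) = 121 - 176447 = -176326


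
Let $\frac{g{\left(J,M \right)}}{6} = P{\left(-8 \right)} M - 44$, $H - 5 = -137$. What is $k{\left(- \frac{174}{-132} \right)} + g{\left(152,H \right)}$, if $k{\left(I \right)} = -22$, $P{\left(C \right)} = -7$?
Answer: $5258$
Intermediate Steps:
$H = -132$ ($H = 5 - 137 = -132$)
$g{\left(J,M \right)} = -264 - 42 M$ ($g{\left(J,M \right)} = 6 \left(- 7 M - 44\right) = 6 \left(-44 - 7 M\right) = -264 - 42 M$)
$k{\left(- \frac{174}{-132} \right)} + g{\left(152,H \right)} = -22 - -5280 = -22 + \left(-264 + 5544\right) = -22 + 5280 = 5258$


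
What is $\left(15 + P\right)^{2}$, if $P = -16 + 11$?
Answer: $100$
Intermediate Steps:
$P = -5$
$\left(15 + P\right)^{2} = \left(15 - 5\right)^{2} = 10^{2} = 100$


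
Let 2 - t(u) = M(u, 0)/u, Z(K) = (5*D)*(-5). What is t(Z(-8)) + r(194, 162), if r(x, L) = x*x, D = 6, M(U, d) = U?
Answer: 37637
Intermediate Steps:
r(x, L) = x²
Z(K) = -150 (Z(K) = (5*6)*(-5) = 30*(-5) = -150)
t(u) = 1 (t(u) = 2 - u/u = 2 - 1*1 = 2 - 1 = 1)
t(Z(-8)) + r(194, 162) = 1 + 194² = 1 + 37636 = 37637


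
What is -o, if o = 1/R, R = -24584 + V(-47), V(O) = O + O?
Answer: 1/24678 ≈ 4.0522e-5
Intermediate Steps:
V(O) = 2*O
R = -24678 (R = -24584 + 2*(-47) = -24584 - 94 = -24678)
o = -1/24678 (o = 1/(-24678) = -1/24678 ≈ -4.0522e-5)
-o = -1*(-1/24678) = 1/24678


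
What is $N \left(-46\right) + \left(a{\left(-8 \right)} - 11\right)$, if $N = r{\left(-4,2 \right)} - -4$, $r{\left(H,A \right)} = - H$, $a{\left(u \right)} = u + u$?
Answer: $-395$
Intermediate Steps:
$a{\left(u \right)} = 2 u$
$N = 8$ ($N = \left(-1\right) \left(-4\right) - -4 = 4 + 4 = 8$)
$N \left(-46\right) + \left(a{\left(-8 \right)} - 11\right) = 8 \left(-46\right) + \left(2 \left(-8\right) - 11\right) = -368 - 27 = -395$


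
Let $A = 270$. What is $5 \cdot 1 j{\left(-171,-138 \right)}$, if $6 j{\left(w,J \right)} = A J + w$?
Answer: $- \frac{62385}{2} \approx -31193.0$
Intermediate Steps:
$j{\left(w,J \right)} = 45 J + \frac{w}{6}$ ($j{\left(w,J \right)} = \frac{270 J + w}{6} = \frac{w + 270 J}{6} = 45 J + \frac{w}{6}$)
$5 \cdot 1 j{\left(-171,-138 \right)} = 5 \cdot 1 \left(45 \left(-138\right) + \frac{1}{6} \left(-171\right)\right) = 5 \left(-6210 - \frac{57}{2}\right) = 5 \left(- \frac{12477}{2}\right) = - \frac{62385}{2}$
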